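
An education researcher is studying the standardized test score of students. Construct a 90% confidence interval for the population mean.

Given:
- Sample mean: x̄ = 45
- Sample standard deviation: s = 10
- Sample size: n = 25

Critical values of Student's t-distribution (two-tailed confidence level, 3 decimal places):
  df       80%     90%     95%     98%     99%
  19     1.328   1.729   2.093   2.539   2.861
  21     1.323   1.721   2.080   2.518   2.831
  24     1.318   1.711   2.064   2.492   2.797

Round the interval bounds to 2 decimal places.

The population standard deviation σ is unknown (only the sample standard deviation s is given), so use a t-interval with df = n - 1 = 25 - 1 = 24.

For 90% confidence with df = 24, t* = 1.711 (from t-table)

Standard error: SE = s/√n = 10/√25 = 2.000000

Margin of error: E = t* × SE = 1.711 × 2.000000 = 3.4220

T-interval: x̄ ± E = 45 ± 3.4220 = (41.5780, 48.4220)

Rounded to 2 decimal places:

(41.58, 48.42)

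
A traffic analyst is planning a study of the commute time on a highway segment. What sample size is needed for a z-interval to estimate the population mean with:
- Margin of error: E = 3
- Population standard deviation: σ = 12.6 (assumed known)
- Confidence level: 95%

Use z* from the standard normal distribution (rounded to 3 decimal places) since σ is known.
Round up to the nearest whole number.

Using z* since population σ is known (z-interval formula).

For 95% confidence, z* = 1.96 (from standard normal table)

Sample size formula for z-interval: n = (z*σ/E)²

n = (1.96 × 12.6 / 3)²
  = (8.232000)²
  = 67.7658

Round up to the nearest whole number: n = 68

68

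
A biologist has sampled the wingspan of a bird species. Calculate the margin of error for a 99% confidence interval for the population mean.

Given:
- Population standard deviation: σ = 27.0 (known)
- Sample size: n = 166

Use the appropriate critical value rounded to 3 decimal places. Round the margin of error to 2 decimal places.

The population standard deviation σ is known, so use the z-interval margin of error formula.

For 99% confidence, z* = 2.576 (from standard normal table)

Margin of error formula for z-interval: E = z* × σ/√n

E = 2.576 × 27.0/√166
  = 2.576 × 2.095606
  = 5.3983

Rounded to 2 decimal places:

5.40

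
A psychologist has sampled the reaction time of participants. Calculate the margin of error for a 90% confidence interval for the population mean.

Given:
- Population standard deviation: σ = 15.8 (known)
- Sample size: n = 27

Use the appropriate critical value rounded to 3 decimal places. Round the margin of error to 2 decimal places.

The population standard deviation σ is known, so use the z-interval margin of error formula.

For 90% confidence, z* = 1.645 (from standard normal table)

Margin of error formula for z-interval: E = z* × σ/√n

E = 1.645 × 15.8/√27
  = 1.645 × 3.040711
  = 5.0020

Rounded to 2 decimal places:

5.00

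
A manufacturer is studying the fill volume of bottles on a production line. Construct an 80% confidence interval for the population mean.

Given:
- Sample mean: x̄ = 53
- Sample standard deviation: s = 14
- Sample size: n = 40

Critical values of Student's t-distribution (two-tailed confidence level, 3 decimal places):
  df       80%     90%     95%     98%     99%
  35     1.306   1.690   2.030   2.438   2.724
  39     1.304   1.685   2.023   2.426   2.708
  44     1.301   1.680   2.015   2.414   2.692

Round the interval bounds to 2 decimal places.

The population standard deviation σ is unknown (only the sample standard deviation s is given), so use a t-interval with df = n - 1 = 40 - 1 = 39.

For 80% confidence with df = 39, t* = 1.304 (from t-table)

Standard error: SE = s/√n = 14/√40 = 2.213594

Margin of error: E = t* × SE = 1.304 × 2.213594 = 2.8865

T-interval: x̄ ± E = 53 ± 2.8865 = (50.1135, 55.8865)

Rounded to 2 decimal places:

(50.11, 55.89)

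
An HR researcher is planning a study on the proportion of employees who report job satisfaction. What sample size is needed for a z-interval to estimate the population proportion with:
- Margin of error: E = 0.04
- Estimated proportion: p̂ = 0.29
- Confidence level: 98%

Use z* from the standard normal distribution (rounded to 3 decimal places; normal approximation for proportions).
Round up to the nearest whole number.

Using z* for proportion z-interval (normal approximation).

For 98% confidence, z* = 2.326 (from standard normal table)

Sample size formula for proportion z-interval: n = z*²p̂(1-p̂)/E²

n = 2.326² × 0.29 × 0.71 / 0.04²
  = 5.410276 × 0.2059 / 0.0016
  = 696.2349

Round up to the nearest whole number: n = 697

697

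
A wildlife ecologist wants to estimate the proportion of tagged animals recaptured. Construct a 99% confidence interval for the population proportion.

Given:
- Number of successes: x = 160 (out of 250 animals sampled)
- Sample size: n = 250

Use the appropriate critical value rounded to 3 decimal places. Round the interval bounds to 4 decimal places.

Sample proportion: p̂ = 160/250 = 0.640000

Check conditions for normal approximation:
  np̂ = 160 ≥ 10 ✓
  n(1-p̂) = 90 ≥ 10 ✓

The sample is large enough, so use a z-interval (normal approximation) for the proportion.

For 99% confidence, z* = 2.576 (from standard normal table)

Standard error: SE = √(p̂(1-p̂)/n) = √(0.640000×0.360000/250) = 0.03035787

Margin of error: E = z* × SE = 2.576 × 0.03035787 = 0.078202

Z-interval: p̂ ± E = 0.640000 ± 0.078202 = (0.561798, 0.718202)

Rounded to 4 decimal places:

(0.5618, 0.7182)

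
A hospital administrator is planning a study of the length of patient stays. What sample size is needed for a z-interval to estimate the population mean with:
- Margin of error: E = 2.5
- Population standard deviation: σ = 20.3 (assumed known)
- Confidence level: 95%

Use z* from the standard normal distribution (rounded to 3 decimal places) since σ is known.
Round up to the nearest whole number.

Using z* since population σ is known (z-interval formula).

For 95% confidence, z* = 1.96 (from standard normal table)

Sample size formula for z-interval: n = (z*σ/E)²

n = (1.96 × 20.3 / 2.5)²
  = (15.915200)²
  = 253.2936

Round up to the nearest whole number: n = 254

254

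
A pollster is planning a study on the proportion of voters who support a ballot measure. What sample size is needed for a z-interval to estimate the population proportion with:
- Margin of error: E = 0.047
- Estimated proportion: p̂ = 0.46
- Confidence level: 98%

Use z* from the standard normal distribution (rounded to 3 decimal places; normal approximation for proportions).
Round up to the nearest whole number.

Using z* for proportion z-interval (normal approximation).

For 98% confidence, z* = 2.326 (from standard normal table)

Sample size formula for proportion z-interval: n = z*²p̂(1-p̂)/E²

n = 2.326² × 0.46 × 0.54 / 0.047²
  = 5.410276 × 0.2484 / 0.002209
  = 608.3805

Round up to the nearest whole number: n = 609

609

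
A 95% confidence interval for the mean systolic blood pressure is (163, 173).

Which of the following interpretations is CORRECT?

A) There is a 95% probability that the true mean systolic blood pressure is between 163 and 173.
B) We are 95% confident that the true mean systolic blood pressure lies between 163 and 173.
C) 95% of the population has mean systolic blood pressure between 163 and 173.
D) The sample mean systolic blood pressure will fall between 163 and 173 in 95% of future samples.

A confidence interval represents our confidence in the procedure, not a probability statement about the parameter.

Key concept: If we repeated this sampling process many times and computed a 95% CI each time, about 95% of those intervals would contain the true population parameter.

For this specific interval (163, 173):
- Midpoint (point estimate): 168
- Margin of error: 5

The correct interpretation is the one stating confidence that the true parameter lies in the interval — option B.

B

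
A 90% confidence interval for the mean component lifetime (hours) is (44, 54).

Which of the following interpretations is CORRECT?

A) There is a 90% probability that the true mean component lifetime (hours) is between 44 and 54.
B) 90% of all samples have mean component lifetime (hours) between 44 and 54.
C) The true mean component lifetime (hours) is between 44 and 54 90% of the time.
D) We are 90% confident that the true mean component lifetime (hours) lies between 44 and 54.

A confidence interval represents our confidence in the procedure, not a probability statement about the parameter.

Key concept: If we repeated this sampling process many times and computed a 90% CI each time, about 90% of those intervals would contain the true population parameter.

For this specific interval (44, 54):
- Midpoint (point estimate): 49
- Margin of error: 5

The correct interpretation is the one stating confidence that the true parameter lies in the interval — option D.

D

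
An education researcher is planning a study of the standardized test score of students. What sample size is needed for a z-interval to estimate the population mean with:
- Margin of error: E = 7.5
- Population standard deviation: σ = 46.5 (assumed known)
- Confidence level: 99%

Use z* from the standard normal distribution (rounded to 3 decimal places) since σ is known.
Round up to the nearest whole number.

Using z* since population σ is known (z-interval formula).

For 99% confidence, z* = 2.576 (from standard normal table)

Sample size formula for z-interval: n = (z*σ/E)²

n = (2.576 × 46.5 / 7.5)²
  = (15.971200)²
  = 255.0792

Round up to the nearest whole number: n = 256

256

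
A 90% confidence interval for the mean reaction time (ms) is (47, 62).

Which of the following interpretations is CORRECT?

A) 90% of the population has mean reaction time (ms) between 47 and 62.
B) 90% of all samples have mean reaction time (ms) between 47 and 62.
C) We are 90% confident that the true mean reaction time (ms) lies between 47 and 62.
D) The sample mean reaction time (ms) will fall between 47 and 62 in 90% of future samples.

A confidence interval represents our confidence in the procedure, not a probability statement about the parameter.

Key concept: If we repeated this sampling process many times and computed a 90% CI each time, about 90% of those intervals would contain the true population parameter.

For this specific interval (47, 62):
- Midpoint (point estimate): 54.5
- Margin of error: 7.5

The correct interpretation is the one stating confidence that the true parameter lies in the interval — option C.

C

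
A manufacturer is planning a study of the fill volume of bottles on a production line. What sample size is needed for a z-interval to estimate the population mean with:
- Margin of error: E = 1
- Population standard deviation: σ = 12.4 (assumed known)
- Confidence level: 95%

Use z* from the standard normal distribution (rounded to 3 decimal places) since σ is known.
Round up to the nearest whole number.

Using z* since population σ is known (z-interval formula).

For 95% confidence, z* = 1.96 (from standard normal table)

Sample size formula for z-interval: n = (z*σ/E)²

n = (1.96 × 12.4 / 1)²
  = (24.304000)²
  = 590.6844

Round up to the nearest whole number: n = 591

591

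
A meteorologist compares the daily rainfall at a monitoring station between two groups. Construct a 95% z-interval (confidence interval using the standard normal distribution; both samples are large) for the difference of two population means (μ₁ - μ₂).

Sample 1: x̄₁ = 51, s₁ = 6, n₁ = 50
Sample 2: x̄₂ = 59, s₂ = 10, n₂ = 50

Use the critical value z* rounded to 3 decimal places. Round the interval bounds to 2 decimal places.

Both samples are large (n₁ = 50 ≥ 30, n₂ = 50 ≥ 30), so a z-interval for the difference of means applies.

Point estimate: x̄₁ - x̄₂ = 51 - 59 = -8

Standard error: SE = √(s₁²/n₁ + s₂²/n₂)
= √(6²/50 + 10²/50)
= √(0.720000 + 2.000000)
= 1.649242

For 95% confidence, z* = 1.96 (from standard normal table)
Margin of error: E = z* × SE = 1.96 × 1.649242 = 3.2325

Z-interval: (x̄₁ - x̄₂) ± E = -8 ± 3.2325 = (-11.2325, -4.7675)

Rounded to 2 decimal places:

(-11.23, -4.77)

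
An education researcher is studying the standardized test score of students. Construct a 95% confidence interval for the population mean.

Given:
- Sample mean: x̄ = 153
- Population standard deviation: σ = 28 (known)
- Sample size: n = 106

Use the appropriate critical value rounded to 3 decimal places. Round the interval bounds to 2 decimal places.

The population standard deviation σ is known, so use a z-interval (standard normal critical value).

For 95% confidence, z* = 1.96 (from standard normal table)

Standard error: SE = σ/√n = 28/√106 = 2.719600

Margin of error: E = z* × SE = 1.96 × 2.719600 = 5.3304

Z-interval: x̄ ± E = 153 ± 5.3304 = (147.6696, 158.3304)

Rounded to 2 decimal places:

(147.67, 158.33)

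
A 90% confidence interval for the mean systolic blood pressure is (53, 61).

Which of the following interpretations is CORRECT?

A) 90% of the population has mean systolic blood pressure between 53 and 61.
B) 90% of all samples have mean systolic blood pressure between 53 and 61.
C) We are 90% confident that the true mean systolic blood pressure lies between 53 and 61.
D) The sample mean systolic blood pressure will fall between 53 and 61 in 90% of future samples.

A confidence interval represents our confidence in the procedure, not a probability statement about the parameter.

Key concept: If we repeated this sampling process many times and computed a 90% CI each time, about 90% of those intervals would contain the true population parameter.

For this specific interval (53, 61):
- Midpoint (point estimate): 57
- Margin of error: 4

The correct interpretation is the one stating confidence that the true parameter lies in the interval — option C.

C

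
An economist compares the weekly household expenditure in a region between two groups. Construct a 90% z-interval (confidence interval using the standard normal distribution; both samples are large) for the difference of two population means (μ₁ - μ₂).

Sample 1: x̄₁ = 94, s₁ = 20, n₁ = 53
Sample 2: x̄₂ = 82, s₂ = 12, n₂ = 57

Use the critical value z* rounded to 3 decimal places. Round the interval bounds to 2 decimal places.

Both samples are large (n₁ = 53 ≥ 30, n₂ = 57 ≥ 30), so a z-interval for the difference of means applies.

Point estimate: x̄₁ - x̄₂ = 94 - 82 = 12

Standard error: SE = √(s₁²/n₁ + s₂²/n₂)
= √(20²/53 + 12²/57)
= √(7.547170 + 2.526316)
= 3.173875

For 90% confidence, z* = 1.645 (from standard normal table)
Margin of error: E = z* × SE = 1.645 × 3.173875 = 5.2210

Z-interval: (x̄₁ - x̄₂) ± E = 12 ± 5.2210 = (6.7790, 17.2210)

Rounded to 2 decimal places:

(6.78, 17.22)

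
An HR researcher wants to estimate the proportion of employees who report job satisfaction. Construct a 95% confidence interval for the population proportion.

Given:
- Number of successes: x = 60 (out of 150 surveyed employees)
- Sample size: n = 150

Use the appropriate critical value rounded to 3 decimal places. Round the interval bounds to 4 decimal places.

Sample proportion: p̂ = 60/150 = 0.400000

Check conditions for normal approximation:
  np̂ = 60 ≥ 10 ✓
  n(1-p̂) = 90 ≥ 10 ✓

The sample is large enough, so use a z-interval (normal approximation) for the proportion.

For 95% confidence, z* = 1.96 (from standard normal table)

Standard error: SE = √(p̂(1-p̂)/n) = √(0.400000×0.600000/150) = 0.04000000

Margin of error: E = z* × SE = 1.96 × 0.04000000 = 0.078400

Z-interval: p̂ ± E = 0.400000 ± 0.078400 = (0.321600, 0.478400)

Rounded to 4 decimal places:

(0.3216, 0.4784)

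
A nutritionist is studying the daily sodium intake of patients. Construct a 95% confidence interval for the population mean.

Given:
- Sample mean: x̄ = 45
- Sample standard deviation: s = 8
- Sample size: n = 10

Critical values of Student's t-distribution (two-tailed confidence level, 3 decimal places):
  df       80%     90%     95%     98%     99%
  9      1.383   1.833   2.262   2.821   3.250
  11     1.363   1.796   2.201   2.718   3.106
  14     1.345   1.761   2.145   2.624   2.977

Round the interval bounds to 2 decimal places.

The population standard deviation σ is unknown (only the sample standard deviation s is given), so use a t-interval with df = n - 1 = 10 - 1 = 9.

For 95% confidence with df = 9, t* = 2.262 (from t-table)

Standard error: SE = s/√n = 8/√10 = 2.529822

Margin of error: E = t* × SE = 2.262 × 2.529822 = 5.7225

T-interval: x̄ ± E = 45 ± 5.7225 = (39.2775, 50.7225)

Rounded to 2 decimal places:

(39.28, 50.72)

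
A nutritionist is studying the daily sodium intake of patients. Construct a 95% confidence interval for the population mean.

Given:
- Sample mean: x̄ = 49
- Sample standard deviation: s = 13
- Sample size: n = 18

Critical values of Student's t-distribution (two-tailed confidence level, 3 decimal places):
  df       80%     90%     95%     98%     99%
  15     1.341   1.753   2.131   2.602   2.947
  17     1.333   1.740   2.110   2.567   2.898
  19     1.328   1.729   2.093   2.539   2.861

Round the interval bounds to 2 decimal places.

The population standard deviation σ is unknown (only the sample standard deviation s is given), so use a t-interval with df = n - 1 = 18 - 1 = 17.

For 95% confidence with df = 17, t* = 2.110 (from t-table)

Standard error: SE = s/√n = 13/√18 = 3.064129

Margin of error: E = t* × SE = 2.110 × 3.064129 = 6.4653

T-interval: x̄ ± E = 49 ± 6.4653 = (42.5347, 55.4653)

Rounded to 2 decimal places:

(42.53, 55.47)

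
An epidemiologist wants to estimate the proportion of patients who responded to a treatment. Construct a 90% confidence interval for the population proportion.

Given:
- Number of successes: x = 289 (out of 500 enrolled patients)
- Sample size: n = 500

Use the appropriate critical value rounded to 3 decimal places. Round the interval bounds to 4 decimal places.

Sample proportion: p̂ = 289/500 = 0.578000

Check conditions for normal approximation:
  np̂ = 289 ≥ 10 ✓
  n(1-p̂) = 211 ≥ 10 ✓

The sample is large enough, so use a z-interval (normal approximation) for the proportion.

For 90% confidence, z* = 1.645 (from standard normal table)

Standard error: SE = √(p̂(1-p̂)/n) = √(0.578000×0.422000/500) = 0.02208692

Margin of error: E = z* × SE = 1.645 × 0.02208692 = 0.036333

Z-interval: p̂ ± E = 0.578000 ± 0.036333 = (0.541667, 0.614333)

Rounded to 4 decimal places:

(0.5417, 0.6143)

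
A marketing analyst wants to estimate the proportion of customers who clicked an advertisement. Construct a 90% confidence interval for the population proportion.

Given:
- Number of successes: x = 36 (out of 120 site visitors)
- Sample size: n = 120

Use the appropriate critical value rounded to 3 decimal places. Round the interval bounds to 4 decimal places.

Sample proportion: p̂ = 36/120 = 0.300000

Check conditions for normal approximation:
  np̂ = 36 ≥ 10 ✓
  n(1-p̂) = 84 ≥ 10 ✓

The sample is large enough, so use a z-interval (normal approximation) for the proportion.

For 90% confidence, z* = 1.645 (from standard normal table)

Standard error: SE = √(p̂(1-p̂)/n) = √(0.300000×0.700000/120) = 0.04183300

Margin of error: E = z* × SE = 1.645 × 0.04183300 = 0.068815

Z-interval: p̂ ± E = 0.300000 ± 0.068815 = (0.231185, 0.368815)

Rounded to 4 decimal places:

(0.2312, 0.3688)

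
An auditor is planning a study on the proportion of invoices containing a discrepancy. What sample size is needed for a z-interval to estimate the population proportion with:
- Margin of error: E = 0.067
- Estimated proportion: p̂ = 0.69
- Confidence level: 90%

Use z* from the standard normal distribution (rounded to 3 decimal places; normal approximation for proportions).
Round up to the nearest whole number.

Using z* for proportion z-interval (normal approximation).

For 90% confidence, z* = 1.645 (from standard normal table)

Sample size formula for proportion z-interval: n = z*²p̂(1-p̂)/E²

n = 1.645² × 0.69 × 0.31 / 0.067²
  = 2.706025 × 0.2139 / 0.004489
  = 128.9416

Round up to the nearest whole number: n = 129

129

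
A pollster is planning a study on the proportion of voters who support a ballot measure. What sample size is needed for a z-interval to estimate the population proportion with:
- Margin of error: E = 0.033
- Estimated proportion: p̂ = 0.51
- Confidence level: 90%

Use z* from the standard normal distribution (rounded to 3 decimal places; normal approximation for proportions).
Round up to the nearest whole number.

Using z* for proportion z-interval (normal approximation).

For 90% confidence, z* = 1.645 (from standard normal table)

Sample size formula for proportion z-interval: n = z*²p̂(1-p̂)/E²

n = 1.645² × 0.51 × 0.49 / 0.033²
  = 2.706025 × 0.2499 / 0.001089
  = 620.9694

Round up to the nearest whole number: n = 621

621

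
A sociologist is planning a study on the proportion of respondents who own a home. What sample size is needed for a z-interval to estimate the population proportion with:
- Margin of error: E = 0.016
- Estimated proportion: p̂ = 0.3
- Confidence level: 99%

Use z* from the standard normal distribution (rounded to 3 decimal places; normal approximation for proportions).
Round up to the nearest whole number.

Using z* for proportion z-interval (normal approximation).

For 99% confidence, z* = 2.576 (from standard normal table)

Sample size formula for proportion z-interval: n = z*²p̂(1-p̂)/E²

n = 2.576² × 0.3 × 0.7 / 0.016²
  = 6.635776 × 0.21 / 0.000256
  = 5443.4100

Round up to the nearest whole number: n = 5444

5444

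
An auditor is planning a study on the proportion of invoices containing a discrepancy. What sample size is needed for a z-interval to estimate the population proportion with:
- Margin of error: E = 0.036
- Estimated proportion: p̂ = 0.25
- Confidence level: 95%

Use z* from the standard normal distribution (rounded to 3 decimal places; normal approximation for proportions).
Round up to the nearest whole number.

Using z* for proportion z-interval (normal approximation).

For 95% confidence, z* = 1.96 (from standard normal table)

Sample size formula for proportion z-interval: n = z*²p̂(1-p̂)/E²

n = 1.96² × 0.25 × 0.75 / 0.036²
  = 3.8416 × 0.1875 / 0.001296
  = 555.7870

Round up to the nearest whole number: n = 556

556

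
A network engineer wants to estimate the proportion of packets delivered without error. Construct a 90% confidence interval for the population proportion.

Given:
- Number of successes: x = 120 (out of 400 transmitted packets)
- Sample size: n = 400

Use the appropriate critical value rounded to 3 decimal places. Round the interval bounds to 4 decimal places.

Sample proportion: p̂ = 120/400 = 0.300000

Check conditions for normal approximation:
  np̂ = 120 ≥ 10 ✓
  n(1-p̂) = 280 ≥ 10 ✓

The sample is large enough, so use a z-interval (normal approximation) for the proportion.

For 90% confidence, z* = 1.645 (from standard normal table)

Standard error: SE = √(p̂(1-p̂)/n) = √(0.300000×0.700000/400) = 0.02291288

Margin of error: E = z* × SE = 1.645 × 0.02291288 = 0.037692

Z-interval: p̂ ± E = 0.300000 ± 0.037692 = (0.262308, 0.337692)

Rounded to 4 decimal places:

(0.2623, 0.3377)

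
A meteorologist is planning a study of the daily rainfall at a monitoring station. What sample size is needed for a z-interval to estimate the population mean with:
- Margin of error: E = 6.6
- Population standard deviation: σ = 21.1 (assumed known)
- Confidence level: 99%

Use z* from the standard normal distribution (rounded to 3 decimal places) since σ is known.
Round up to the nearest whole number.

Using z* since population σ is known (z-interval formula).

For 99% confidence, z* = 2.576 (from standard normal table)

Sample size formula for z-interval: n = (z*σ/E)²

n = (2.576 × 21.1 / 6.6)²
  = (8.235394)²
  = 67.8217

Round up to the nearest whole number: n = 68

68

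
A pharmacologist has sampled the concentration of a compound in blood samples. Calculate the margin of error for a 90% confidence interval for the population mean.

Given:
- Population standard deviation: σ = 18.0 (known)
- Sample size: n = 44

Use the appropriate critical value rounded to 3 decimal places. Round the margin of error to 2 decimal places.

The population standard deviation σ is known, so use the z-interval margin of error formula.

For 90% confidence, z* = 1.645 (from standard normal table)

Margin of error formula for z-interval: E = z* × σ/√n

E = 1.645 × 18.0/√44
  = 1.645 × 2.713602
  = 4.4639

Rounded to 2 decimal places:

4.46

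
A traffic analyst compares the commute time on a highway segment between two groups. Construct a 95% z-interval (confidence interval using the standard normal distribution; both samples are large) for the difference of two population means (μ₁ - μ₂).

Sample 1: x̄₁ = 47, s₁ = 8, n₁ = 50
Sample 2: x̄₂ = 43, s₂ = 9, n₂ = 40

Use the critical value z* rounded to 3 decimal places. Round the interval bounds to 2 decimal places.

Both samples are large (n₁ = 50 ≥ 30, n₂ = 40 ≥ 30), so a z-interval for the difference of means applies.

Point estimate: x̄₁ - x̄₂ = 47 - 43 = 4

Standard error: SE = √(s₁²/n₁ + s₂²/n₂)
= √(8²/50 + 9²/40)
= √(1.280000 + 2.025000)
= 1.817966

For 95% confidence, z* = 1.96 (from standard normal table)
Margin of error: E = z* × SE = 1.96 × 1.817966 = 3.5632

Z-interval: (x̄₁ - x̄₂) ± E = 4 ± 3.5632 = (0.4368, 7.5632)

Rounded to 2 decimal places:

(0.44, 7.56)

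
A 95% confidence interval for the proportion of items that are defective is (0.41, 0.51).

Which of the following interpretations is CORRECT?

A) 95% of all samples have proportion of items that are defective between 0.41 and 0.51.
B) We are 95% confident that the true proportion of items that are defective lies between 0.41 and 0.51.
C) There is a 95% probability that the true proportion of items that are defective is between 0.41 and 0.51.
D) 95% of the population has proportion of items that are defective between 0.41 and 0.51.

A confidence interval represents our confidence in the procedure, not a probability statement about the parameter.

Key concept: If we repeated this sampling process many times and computed a 95% CI each time, about 95% of those intervals would contain the true population parameter.

For this specific interval (0.41, 0.51):
- Midpoint (point estimate): 0.46
- Margin of error: 0.05

The correct interpretation is the one stating confidence that the true parameter lies in the interval — option B.

B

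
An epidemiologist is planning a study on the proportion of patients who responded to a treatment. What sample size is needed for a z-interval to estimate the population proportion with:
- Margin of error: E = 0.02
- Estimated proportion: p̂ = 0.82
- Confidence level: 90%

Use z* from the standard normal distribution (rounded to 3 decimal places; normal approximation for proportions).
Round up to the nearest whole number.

Using z* for proportion z-interval (normal approximation).

For 90% confidence, z* = 1.645 (from standard normal table)

Sample size formula for proportion z-interval: n = z*²p̂(1-p̂)/E²

n = 1.645² × 0.82 × 0.18 / 0.02²
  = 2.706025 × 0.1476 / 0.0004
  = 998.5232

Round up to the nearest whole number: n = 999

999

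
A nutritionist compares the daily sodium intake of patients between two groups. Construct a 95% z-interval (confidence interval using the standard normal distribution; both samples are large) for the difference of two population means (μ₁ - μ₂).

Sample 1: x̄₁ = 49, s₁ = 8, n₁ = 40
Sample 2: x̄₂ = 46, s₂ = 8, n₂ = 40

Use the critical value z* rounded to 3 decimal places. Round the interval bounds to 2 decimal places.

Both samples are large (n₁ = 40 ≥ 30, n₂ = 40 ≥ 30), so a z-interval for the difference of means applies.

Point estimate: x̄₁ - x̄₂ = 49 - 46 = 3

Standard error: SE = √(s₁²/n₁ + s₂²/n₂)
= √(8²/40 + 8²/40)
= √(1.600000 + 1.600000)
= 1.788854

For 95% confidence, z* = 1.96 (from standard normal table)
Margin of error: E = z* × SE = 1.96 × 1.788854 = 3.5062

Z-interval: (x̄₁ - x̄₂) ± E = 3 ± 3.5062 = (-0.5062, 6.5062)

Rounded to 2 decimal places:

(-0.51, 6.51)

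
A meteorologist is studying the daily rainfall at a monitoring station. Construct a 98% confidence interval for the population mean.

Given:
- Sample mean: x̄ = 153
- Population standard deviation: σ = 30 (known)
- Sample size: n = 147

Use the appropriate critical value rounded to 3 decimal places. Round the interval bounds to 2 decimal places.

The population standard deviation σ is known, so use a z-interval (standard normal critical value).

For 98% confidence, z* = 2.326 (from standard normal table)

Standard error: SE = σ/√n = 30/√147 = 2.474358

Margin of error: E = z* × SE = 2.326 × 2.474358 = 5.7554

Z-interval: x̄ ± E = 153 ± 5.7554 = (147.2446, 158.7554)

Rounded to 2 decimal places:

(147.24, 158.76)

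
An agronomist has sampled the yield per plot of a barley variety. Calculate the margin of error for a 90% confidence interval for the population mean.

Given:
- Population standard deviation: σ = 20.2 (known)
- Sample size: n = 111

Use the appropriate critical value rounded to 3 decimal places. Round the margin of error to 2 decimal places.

The population standard deviation σ is known, so use the z-interval margin of error formula.

For 90% confidence, z* = 1.645 (from standard normal table)

Margin of error formula for z-interval: E = z* × σ/√n

E = 1.645 × 20.2/√111
  = 1.645 × 1.917299
  = 3.1540

Rounded to 2 decimal places:

3.15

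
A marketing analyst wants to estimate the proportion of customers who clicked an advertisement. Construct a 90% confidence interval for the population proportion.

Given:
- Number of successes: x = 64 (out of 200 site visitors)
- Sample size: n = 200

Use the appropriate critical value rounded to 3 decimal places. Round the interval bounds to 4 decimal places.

Sample proportion: p̂ = 64/200 = 0.320000

Check conditions for normal approximation:
  np̂ = 64 ≥ 10 ✓
  n(1-p̂) = 136 ≥ 10 ✓

The sample is large enough, so use a z-interval (normal approximation) for the proportion.

For 90% confidence, z* = 1.645 (from standard normal table)

Standard error: SE = √(p̂(1-p̂)/n) = √(0.320000×0.680000/200) = 0.03298485

Margin of error: E = z* × SE = 1.645 × 0.03298485 = 0.054260

Z-interval: p̂ ± E = 0.320000 ± 0.054260 = (0.265740, 0.374260)

Rounded to 4 decimal places:

(0.2657, 0.3743)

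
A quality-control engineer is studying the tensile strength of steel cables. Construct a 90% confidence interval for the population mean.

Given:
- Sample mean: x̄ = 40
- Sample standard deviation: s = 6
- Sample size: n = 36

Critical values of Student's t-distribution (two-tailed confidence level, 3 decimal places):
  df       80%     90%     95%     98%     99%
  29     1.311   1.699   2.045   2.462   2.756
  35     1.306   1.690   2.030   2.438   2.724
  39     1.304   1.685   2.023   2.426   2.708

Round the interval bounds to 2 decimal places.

The population standard deviation σ is unknown (only the sample standard deviation s is given), so use a t-interval with df = n - 1 = 36 - 1 = 35.

For 90% confidence with df = 35, t* = 1.690 (from t-table)

Standard error: SE = s/√n = 6/√36 = 1.000000

Margin of error: E = t* × SE = 1.690 × 1.000000 = 1.6900

T-interval: x̄ ± E = 40 ± 1.6900 = (38.3100, 41.6900)

Rounded to 2 decimal places:

(38.31, 41.69)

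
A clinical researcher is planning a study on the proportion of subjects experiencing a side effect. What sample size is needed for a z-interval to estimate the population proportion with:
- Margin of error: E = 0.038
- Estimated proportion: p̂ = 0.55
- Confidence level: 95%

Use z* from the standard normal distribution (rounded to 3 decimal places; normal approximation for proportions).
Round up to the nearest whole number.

Using z* for proportion z-interval (normal approximation).

For 95% confidence, z* = 1.96 (from standard normal table)

Sample size formula for proportion z-interval: n = z*²p̂(1-p̂)/E²

n = 1.96² × 0.55 × 0.45 / 0.038²
  = 3.8416 × 0.2475 / 0.001444
  = 658.4460

Round up to the nearest whole number: n = 659

659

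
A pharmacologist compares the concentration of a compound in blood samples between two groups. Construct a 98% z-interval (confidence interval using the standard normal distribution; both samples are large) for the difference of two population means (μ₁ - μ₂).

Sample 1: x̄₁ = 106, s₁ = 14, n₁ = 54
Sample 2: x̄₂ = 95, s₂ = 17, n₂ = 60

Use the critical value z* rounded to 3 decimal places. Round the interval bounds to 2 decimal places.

Both samples are large (n₁ = 54 ≥ 30, n₂ = 60 ≥ 30), so a z-interval for the difference of means applies.

Point estimate: x̄₁ - x̄₂ = 106 - 95 = 11

Standard error: SE = √(s₁²/n₁ + s₂²/n₂)
= √(14²/54 + 17²/60)
= √(3.629630 + 4.816667)
= 2.906251

For 98% confidence, z* = 2.326 (from standard normal table)
Margin of error: E = z* × SE = 2.326 × 2.906251 = 6.7599

Z-interval: (x̄₁ - x̄₂) ± E = 11 ± 6.7599 = (4.2401, 17.7599)

Rounded to 2 decimal places:

(4.24, 17.76)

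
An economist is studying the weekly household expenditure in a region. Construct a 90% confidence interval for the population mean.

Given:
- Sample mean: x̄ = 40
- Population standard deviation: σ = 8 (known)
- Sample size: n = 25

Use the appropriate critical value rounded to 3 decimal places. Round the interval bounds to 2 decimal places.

The population standard deviation σ is known, so use a z-interval (standard normal critical value).

For 90% confidence, z* = 1.645 (from standard normal table)

Standard error: SE = σ/√n = 8/√25 = 1.600000

Margin of error: E = z* × SE = 1.645 × 1.600000 = 2.6320

Z-interval: x̄ ± E = 40 ± 2.6320 = (37.3680, 42.6320)

Rounded to 2 decimal places:

(37.37, 42.63)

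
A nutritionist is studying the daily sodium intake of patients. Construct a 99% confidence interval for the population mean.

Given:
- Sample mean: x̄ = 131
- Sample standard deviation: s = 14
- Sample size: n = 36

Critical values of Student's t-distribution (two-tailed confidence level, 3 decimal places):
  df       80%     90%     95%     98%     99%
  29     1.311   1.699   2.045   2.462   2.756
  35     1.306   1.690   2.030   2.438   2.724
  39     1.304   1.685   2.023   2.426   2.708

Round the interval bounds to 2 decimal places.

The population standard deviation σ is unknown (only the sample standard deviation s is given), so use a t-interval with df = n - 1 = 36 - 1 = 35.

For 99% confidence with df = 35, t* = 2.724 (from t-table)

Standard error: SE = s/√n = 14/√36 = 2.333333

Margin of error: E = t* × SE = 2.724 × 2.333333 = 6.3560

T-interval: x̄ ± E = 131 ± 6.3560 = (124.6440, 137.3560)

Rounded to 2 decimal places:

(124.64, 137.36)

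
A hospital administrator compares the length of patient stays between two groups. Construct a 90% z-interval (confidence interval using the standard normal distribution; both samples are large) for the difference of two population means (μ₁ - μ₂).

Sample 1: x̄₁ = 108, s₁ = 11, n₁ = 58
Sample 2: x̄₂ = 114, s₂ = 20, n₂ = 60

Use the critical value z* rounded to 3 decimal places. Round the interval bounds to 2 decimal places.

Both samples are large (n₁ = 58 ≥ 30, n₂ = 60 ≥ 30), so a z-interval for the difference of means applies.

Point estimate: x̄₁ - x̄₂ = 108 - 114 = -6

Standard error: SE = √(s₁²/n₁ + s₂²/n₂)
= √(11²/58 + 20²/60)
= √(2.086207 + 6.666667)
= 2.958526

For 90% confidence, z* = 1.645 (from standard normal table)
Margin of error: E = z* × SE = 1.645 × 2.958526 = 4.8668

Z-interval: (x̄₁ - x̄₂) ± E = -6 ± 4.8668 = (-10.8668, -1.1332)

Rounded to 2 decimal places:

(-10.87, -1.13)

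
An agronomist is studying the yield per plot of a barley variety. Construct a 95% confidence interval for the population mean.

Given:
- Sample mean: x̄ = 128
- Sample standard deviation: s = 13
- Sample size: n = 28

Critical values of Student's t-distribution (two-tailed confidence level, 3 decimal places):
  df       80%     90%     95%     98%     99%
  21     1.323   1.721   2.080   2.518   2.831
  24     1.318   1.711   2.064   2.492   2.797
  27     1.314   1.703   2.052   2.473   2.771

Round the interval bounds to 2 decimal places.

The population standard deviation σ is unknown (only the sample standard deviation s is given), so use a t-interval with df = n - 1 = 28 - 1 = 27.

For 95% confidence with df = 27, t* = 2.052 (from t-table)

Standard error: SE = s/√n = 13/√28 = 2.456769

Margin of error: E = t* × SE = 2.052 × 2.456769 = 5.0413

T-interval: x̄ ± E = 128 ± 5.0413 = (122.9587, 133.0413)

Rounded to 2 decimal places:

(122.96, 133.04)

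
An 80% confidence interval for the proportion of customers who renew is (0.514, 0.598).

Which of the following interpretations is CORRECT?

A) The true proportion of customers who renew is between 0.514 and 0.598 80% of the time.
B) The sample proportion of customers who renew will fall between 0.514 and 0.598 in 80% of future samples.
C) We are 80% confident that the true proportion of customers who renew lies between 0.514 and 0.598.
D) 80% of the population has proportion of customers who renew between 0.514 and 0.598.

A confidence interval represents our confidence in the procedure, not a probability statement about the parameter.

Key concept: If we repeated this sampling process many times and computed an 80% CI each time, about 80% of those intervals would contain the true population parameter.

For this specific interval (0.514, 0.598):
- Midpoint (point estimate): 0.556
- Margin of error: 0.042

The correct interpretation is the one stating confidence that the true parameter lies in the interval — option C.

C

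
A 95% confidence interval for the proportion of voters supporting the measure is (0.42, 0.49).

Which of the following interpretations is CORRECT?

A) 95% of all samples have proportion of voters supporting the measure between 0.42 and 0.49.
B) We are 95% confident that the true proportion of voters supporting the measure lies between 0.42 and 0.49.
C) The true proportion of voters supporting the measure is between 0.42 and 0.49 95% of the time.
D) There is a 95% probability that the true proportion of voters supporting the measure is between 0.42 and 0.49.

A confidence interval represents our confidence in the procedure, not a probability statement about the parameter.

Key concept: If we repeated this sampling process many times and computed a 95% CI each time, about 95% of those intervals would contain the true population parameter.

For this specific interval (0.42, 0.49):
- Midpoint (point estimate): 0.455
- Margin of error: 0.035

The correct interpretation is the one stating confidence that the true parameter lies in the interval — option B.

B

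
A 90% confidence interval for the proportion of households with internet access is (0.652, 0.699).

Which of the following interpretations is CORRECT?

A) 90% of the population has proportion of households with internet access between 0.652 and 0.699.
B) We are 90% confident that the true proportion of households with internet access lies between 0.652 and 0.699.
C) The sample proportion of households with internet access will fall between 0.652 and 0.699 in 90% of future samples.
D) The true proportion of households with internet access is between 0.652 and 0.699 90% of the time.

A confidence interval represents our confidence in the procedure, not a probability statement about the parameter.

Key concept: If we repeated this sampling process many times and computed a 90% CI each time, about 90% of those intervals would contain the true population parameter.

For this specific interval (0.652, 0.699):
- Midpoint (point estimate): 0.6755
- Margin of error: 0.0235

The correct interpretation is the one stating confidence that the true parameter lies in the interval — option B.

B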